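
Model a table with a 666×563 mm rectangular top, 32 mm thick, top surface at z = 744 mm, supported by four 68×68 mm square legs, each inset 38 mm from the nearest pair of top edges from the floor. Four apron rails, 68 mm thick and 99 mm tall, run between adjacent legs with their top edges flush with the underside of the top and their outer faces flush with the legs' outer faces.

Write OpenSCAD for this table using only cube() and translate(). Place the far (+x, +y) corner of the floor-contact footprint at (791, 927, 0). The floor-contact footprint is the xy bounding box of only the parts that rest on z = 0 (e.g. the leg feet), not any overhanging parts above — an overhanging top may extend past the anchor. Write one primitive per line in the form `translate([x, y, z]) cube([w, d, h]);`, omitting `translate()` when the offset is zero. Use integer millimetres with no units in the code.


translate([163, 402, 712]) cube([666, 563, 32]);
translate([201, 440, 0]) cube([68, 68, 712]);
translate([723, 440, 0]) cube([68, 68, 712]);
translate([201, 859, 0]) cube([68, 68, 712]);
translate([723, 859, 0]) cube([68, 68, 712]);
translate([269, 440, 613]) cube([454, 68, 99]);
translate([269, 859, 613]) cube([454, 68, 99]);
translate([201, 508, 613]) cube([68, 351, 99]);
translate([723, 508, 613]) cube([68, 351, 99]);


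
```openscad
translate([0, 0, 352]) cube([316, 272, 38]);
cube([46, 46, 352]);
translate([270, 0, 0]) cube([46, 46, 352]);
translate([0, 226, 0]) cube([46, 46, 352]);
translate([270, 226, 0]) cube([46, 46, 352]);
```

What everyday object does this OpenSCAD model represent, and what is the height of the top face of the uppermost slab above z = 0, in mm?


A stool. The seat height is 390 mm.

A 316×272×38 slab at z = 352 on four corner posts — a stool. The seat top is 352 + 38 = 390 mm.


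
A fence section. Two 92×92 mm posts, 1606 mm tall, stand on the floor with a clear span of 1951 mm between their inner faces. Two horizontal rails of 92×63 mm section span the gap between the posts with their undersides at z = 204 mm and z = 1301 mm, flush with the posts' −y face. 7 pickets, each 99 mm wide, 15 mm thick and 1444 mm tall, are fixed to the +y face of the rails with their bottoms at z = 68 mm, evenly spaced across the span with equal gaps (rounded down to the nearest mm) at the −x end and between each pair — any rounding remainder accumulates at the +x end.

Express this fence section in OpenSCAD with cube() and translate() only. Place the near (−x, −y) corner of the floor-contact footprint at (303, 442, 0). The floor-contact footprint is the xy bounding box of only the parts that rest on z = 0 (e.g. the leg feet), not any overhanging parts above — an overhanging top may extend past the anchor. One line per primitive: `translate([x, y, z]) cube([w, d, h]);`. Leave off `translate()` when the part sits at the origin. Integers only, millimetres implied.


translate([303, 442, 0]) cube([92, 92, 1606]);
translate([2346, 442, 0]) cube([92, 92, 1606]);
translate([395, 442, 204]) cube([1951, 92, 63]);
translate([395, 442, 1301]) cube([1951, 92, 63]);
translate([552, 534, 68]) cube([99, 15, 1444]);
translate([808, 534, 68]) cube([99, 15, 1444]);
translate([1064, 534, 68]) cube([99, 15, 1444]);
translate([1320, 534, 68]) cube([99, 15, 1444]);
translate([1576, 534, 68]) cube([99, 15, 1444]);
translate([1832, 534, 68]) cube([99, 15, 1444]);
translate([2088, 534, 68]) cube([99, 15, 1444]);


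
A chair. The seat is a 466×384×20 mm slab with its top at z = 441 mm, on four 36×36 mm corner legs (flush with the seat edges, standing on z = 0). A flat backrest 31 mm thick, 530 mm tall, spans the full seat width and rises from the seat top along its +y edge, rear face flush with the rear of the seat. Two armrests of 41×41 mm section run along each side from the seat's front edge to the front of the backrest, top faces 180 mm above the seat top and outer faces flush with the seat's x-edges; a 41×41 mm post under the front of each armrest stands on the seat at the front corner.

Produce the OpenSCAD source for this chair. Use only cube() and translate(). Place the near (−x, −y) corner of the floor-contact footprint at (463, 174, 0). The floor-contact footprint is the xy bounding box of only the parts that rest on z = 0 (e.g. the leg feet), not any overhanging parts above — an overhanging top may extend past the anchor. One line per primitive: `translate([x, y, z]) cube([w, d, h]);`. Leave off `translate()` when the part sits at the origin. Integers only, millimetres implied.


translate([463, 174, 421]) cube([466, 384, 20]);
translate([463, 174, 0]) cube([36, 36, 421]);
translate([893, 174, 0]) cube([36, 36, 421]);
translate([463, 522, 0]) cube([36, 36, 421]);
translate([893, 522, 0]) cube([36, 36, 421]);
translate([463, 527, 441]) cube([466, 31, 530]);
translate([463, 174, 580]) cube([41, 353, 41]);
translate([888, 174, 580]) cube([41, 353, 41]);
translate([463, 174, 441]) cube([41, 41, 139]);
translate([888, 174, 441]) cube([41, 41, 139]);


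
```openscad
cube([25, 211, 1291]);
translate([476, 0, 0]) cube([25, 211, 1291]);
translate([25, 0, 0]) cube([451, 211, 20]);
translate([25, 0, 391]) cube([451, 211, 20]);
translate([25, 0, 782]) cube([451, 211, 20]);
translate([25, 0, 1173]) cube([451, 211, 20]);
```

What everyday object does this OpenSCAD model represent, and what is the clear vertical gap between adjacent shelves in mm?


A bookshelf. The clear shelf gap is 371 mm.

Two tall side panels with 4 horizontal boards between them — a bookshelf. The first two shelf undersides are at z = 0 and z = 391; with shelf thickness 20, the clear gap is 391 − 0 − 20 = 371 mm.


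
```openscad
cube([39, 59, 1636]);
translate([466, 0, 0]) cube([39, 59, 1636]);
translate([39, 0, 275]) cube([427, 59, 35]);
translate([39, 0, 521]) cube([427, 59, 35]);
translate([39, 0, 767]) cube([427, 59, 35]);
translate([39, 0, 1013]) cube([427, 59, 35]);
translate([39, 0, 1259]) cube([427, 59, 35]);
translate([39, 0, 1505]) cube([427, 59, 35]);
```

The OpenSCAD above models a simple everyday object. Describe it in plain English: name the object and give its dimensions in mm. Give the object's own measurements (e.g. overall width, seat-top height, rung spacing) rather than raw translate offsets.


A straight ladder. Two 39×59 mm vertical rails, 1636 mm tall, stand 505 mm apart (outside-to-outside) with their front faces coplanar on the −y side. 6 rungs, each 59 mm deep and 35 mm tall, span between the inner faces of the rails, front faces flush with the rails. The lowest rung's underside is at z = 275 mm and rungs are spaced 246 mm apart (underside to underside).


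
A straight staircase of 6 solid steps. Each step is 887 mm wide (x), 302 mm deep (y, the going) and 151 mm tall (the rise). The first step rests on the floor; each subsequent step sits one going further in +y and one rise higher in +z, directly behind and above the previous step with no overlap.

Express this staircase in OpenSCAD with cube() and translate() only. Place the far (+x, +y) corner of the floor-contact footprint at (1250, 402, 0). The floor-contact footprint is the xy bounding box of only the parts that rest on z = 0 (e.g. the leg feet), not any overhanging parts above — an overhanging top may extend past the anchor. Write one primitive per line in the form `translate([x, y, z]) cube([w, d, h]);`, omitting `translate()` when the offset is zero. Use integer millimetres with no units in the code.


translate([363, 100, 0]) cube([887, 302, 151]);
translate([363, 402, 151]) cube([887, 302, 151]);
translate([363, 704, 302]) cube([887, 302, 151]);
translate([363, 1006, 453]) cube([887, 302, 151]);
translate([363, 1308, 604]) cube([887, 302, 151]);
translate([363, 1610, 755]) cube([887, 302, 151]);


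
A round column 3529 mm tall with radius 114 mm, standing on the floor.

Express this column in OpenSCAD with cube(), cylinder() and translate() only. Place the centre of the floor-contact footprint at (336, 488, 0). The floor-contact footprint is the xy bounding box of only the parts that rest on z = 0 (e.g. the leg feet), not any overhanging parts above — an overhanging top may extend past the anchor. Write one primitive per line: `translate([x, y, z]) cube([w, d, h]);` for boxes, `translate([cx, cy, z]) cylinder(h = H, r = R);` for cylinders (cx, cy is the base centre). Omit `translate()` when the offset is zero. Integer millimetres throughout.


translate([336, 488, 0]) cylinder(h = 3529, r = 114);


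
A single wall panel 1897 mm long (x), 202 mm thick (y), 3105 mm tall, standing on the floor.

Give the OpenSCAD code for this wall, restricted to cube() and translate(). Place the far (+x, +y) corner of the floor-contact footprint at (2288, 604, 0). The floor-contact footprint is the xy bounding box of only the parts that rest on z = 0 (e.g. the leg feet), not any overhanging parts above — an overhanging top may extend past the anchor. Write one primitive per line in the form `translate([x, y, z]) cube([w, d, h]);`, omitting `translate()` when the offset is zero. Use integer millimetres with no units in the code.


translate([391, 402, 0]) cube([1897, 202, 3105]);


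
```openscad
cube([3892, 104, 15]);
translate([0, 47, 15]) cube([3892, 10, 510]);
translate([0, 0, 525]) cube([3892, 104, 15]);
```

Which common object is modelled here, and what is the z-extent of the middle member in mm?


An I-beam. The web height is 510 mm.

Two wide flanges with a thin centred web — an I-beam. Overall 540 mm minus two 15 mm flanges gives a web of 540 − 2·15 = 510 mm.


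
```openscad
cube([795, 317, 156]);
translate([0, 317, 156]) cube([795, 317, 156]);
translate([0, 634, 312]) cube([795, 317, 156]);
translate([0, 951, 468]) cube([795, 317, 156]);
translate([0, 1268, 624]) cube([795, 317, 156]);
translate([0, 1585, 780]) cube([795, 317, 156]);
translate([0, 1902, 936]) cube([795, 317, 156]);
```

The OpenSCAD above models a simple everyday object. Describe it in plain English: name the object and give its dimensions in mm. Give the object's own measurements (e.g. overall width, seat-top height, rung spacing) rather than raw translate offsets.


A straight staircase of 7 solid steps. Each step is 795 mm wide (x), 317 mm deep (y, the going) and 156 mm tall (the rise). The first step rests on the floor; each subsequent step sits one going further in +y and one rise higher in +z, directly behind and above the previous step with no overlap.


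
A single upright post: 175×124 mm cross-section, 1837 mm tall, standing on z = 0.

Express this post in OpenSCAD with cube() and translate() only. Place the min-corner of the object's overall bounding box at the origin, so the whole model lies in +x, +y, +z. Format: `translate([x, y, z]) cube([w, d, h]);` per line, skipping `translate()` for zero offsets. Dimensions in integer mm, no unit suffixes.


cube([175, 124, 1837]);


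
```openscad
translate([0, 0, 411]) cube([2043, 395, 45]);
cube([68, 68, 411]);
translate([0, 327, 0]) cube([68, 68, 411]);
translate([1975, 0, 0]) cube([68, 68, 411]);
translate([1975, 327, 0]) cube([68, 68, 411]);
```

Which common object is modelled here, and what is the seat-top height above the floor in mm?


A bench. The seat-top height is 456 mm.

A long slab on four corner posts — a bench. The slab sits at z = 411 with thickness 45, so the top is 411 + 45 = 456 mm.


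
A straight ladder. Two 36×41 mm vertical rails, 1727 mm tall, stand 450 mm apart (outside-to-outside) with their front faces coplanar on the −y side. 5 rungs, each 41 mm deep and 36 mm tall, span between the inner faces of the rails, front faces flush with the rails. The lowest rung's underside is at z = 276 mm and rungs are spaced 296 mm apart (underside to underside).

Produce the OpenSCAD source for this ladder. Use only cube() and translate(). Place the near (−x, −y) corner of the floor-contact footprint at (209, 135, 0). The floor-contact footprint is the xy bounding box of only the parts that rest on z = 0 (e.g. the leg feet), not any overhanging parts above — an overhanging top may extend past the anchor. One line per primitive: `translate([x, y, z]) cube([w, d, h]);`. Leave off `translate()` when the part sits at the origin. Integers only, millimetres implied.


// rung span = 450 - 2*36 = 378
// rung[k] z = 276 + k*296
translate([209, 135, 0]) cube([36, 41, 1727]);
translate([623, 135, 0]) cube([36, 41, 1727]);
translate([245, 135, 276]) cube([378, 41, 36]);
translate([245, 135, 572]) cube([378, 41, 36]);
translate([245, 135, 868]) cube([378, 41, 36]);
translate([245, 135, 1164]) cube([378, 41, 36]);
translate([245, 135, 1460]) cube([378, 41, 36]);


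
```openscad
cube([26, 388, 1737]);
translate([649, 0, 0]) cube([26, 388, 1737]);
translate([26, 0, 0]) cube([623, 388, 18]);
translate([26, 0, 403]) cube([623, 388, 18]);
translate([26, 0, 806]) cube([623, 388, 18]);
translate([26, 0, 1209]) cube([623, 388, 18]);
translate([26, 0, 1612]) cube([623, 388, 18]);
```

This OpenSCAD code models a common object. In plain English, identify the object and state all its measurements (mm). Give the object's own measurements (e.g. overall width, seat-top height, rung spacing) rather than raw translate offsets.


An open bookshelf. Two side panels, each 26 mm thick, 388 mm deep and 1737 mm tall, stand 675 mm apart (outside-to-outside). Between them sit 5 shelves, each 18 mm thick and 388 mm deep, spanning the full gap between the sides. The bottom shelf rests on the floor (its underside at z = 0) and the clear gap between one shelf's top and the next shelf's underside is 385 mm.


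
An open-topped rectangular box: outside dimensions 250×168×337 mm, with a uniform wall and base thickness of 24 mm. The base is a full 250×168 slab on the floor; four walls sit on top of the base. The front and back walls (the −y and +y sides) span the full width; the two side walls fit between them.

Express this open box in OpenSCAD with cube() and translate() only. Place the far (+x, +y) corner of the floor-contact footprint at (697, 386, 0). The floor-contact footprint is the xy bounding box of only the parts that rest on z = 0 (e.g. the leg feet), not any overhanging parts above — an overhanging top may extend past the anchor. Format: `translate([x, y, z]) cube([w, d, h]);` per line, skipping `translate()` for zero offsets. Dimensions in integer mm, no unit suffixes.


translate([447, 218, 0]) cube([250, 168, 24]);
translate([447, 218, 24]) cube([250, 24, 313]);
translate([447, 362, 24]) cube([250, 24, 313]);
translate([447, 242, 24]) cube([24, 120, 313]);
translate([673, 242, 24]) cube([24, 120, 313]);


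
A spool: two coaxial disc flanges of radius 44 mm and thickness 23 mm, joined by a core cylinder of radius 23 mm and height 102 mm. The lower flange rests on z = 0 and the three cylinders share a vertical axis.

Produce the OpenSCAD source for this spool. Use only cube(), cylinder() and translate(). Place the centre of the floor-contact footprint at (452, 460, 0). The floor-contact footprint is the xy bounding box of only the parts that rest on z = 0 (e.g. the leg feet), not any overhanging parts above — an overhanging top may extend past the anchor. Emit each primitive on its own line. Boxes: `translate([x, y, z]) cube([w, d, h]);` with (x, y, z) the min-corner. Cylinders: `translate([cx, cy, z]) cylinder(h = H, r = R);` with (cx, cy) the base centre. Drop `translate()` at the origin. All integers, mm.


translate([452, 460, 0]) cylinder(h = 23, r = 44);
translate([452, 460, 23]) cylinder(h = 102, r = 23);
translate([452, 460, 125]) cylinder(h = 23, r = 44);


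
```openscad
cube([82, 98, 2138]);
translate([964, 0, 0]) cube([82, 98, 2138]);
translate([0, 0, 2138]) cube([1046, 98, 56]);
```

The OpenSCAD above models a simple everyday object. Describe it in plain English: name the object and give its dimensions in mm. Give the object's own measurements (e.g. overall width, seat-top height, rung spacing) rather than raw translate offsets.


A door frame. The clear opening is 882 mm wide and 2138 mm high. Two 82 mm wide jambs, 98 mm deep, stand either side of the opening from the floor to the top of the opening. A 56 mm thick head sits across the top of both jambs, spanning the full outside width of the frame.


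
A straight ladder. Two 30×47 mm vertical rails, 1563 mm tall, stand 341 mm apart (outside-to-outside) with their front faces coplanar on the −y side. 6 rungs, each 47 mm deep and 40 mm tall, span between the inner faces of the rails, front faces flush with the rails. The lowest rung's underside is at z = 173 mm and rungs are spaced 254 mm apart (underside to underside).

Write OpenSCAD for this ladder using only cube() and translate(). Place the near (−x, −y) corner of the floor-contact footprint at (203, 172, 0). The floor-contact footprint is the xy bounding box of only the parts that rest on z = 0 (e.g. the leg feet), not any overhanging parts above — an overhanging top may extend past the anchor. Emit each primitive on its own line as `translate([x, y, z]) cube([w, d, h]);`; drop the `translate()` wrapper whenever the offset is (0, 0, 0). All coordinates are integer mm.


translate([203, 172, 0]) cube([30, 47, 1563]);
translate([514, 172, 0]) cube([30, 47, 1563]);
translate([233, 172, 173]) cube([281, 47, 40]);
translate([233, 172, 427]) cube([281, 47, 40]);
translate([233, 172, 681]) cube([281, 47, 40]);
translate([233, 172, 935]) cube([281, 47, 40]);
translate([233, 172, 1189]) cube([281, 47, 40]);
translate([233, 172, 1443]) cube([281, 47, 40]);


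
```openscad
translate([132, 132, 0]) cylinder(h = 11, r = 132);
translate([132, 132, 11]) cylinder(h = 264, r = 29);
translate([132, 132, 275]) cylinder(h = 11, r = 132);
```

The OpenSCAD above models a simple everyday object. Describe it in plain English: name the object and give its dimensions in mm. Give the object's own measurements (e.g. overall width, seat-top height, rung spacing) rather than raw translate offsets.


A spool: two coaxial disc flanges of radius 132 mm and thickness 11 mm, joined by a core cylinder of radius 29 mm and height 264 mm. The lower flange rests on z = 0 and the three cylinders share a vertical axis.


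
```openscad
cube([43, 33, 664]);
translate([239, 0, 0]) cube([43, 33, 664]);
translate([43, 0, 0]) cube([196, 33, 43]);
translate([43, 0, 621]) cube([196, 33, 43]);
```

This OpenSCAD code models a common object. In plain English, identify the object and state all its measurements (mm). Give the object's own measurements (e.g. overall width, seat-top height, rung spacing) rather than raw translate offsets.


A rectangular picture frame lying in the x–z plane (depth along y). The opening is 196 mm wide (x) by 578 mm tall (z), surrounded by a border 43 mm wide on all four sides. The frame is 33 mm deep and is made of two full-height vertical stiles with two horizontal rails fitted between them.


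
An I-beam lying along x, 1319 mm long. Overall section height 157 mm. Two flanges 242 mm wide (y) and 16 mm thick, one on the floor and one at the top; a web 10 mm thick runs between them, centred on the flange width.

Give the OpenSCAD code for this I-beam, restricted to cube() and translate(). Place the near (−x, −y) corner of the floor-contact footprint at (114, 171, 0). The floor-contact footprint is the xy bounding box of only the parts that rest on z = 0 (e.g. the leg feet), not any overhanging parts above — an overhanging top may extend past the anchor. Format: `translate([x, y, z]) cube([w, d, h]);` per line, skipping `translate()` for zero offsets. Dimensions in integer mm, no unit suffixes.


translate([114, 171, 0]) cube([1319, 242, 16]);
translate([114, 287, 16]) cube([1319, 10, 125]);
translate([114, 171, 141]) cube([1319, 242, 16]);


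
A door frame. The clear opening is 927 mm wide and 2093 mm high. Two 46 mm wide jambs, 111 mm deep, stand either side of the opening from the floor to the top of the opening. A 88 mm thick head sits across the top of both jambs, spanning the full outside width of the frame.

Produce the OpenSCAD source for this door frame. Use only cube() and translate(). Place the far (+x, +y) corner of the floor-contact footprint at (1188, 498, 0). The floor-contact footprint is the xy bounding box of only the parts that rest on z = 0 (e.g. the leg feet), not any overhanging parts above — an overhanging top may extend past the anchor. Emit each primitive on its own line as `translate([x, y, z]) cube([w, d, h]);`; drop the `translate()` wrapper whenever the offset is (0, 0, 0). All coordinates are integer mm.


translate([169, 387, 0]) cube([46, 111, 2093]);
translate([1142, 387, 0]) cube([46, 111, 2093]);
translate([169, 387, 2093]) cube([1019, 111, 88]);


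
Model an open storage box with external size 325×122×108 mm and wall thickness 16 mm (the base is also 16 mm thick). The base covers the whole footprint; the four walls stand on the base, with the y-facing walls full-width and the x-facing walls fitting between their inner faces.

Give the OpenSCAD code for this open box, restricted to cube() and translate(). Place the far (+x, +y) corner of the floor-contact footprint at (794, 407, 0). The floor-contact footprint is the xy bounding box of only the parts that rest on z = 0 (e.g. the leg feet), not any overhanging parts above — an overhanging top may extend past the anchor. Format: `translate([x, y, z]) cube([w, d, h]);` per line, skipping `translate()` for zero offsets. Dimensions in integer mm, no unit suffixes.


translate([469, 285, 0]) cube([325, 122, 16]);
translate([469, 285, 16]) cube([325, 16, 92]);
translate([469, 391, 16]) cube([325, 16, 92]);
translate([469, 301, 16]) cube([16, 90, 92]);
translate([778, 301, 16]) cube([16, 90, 92]);


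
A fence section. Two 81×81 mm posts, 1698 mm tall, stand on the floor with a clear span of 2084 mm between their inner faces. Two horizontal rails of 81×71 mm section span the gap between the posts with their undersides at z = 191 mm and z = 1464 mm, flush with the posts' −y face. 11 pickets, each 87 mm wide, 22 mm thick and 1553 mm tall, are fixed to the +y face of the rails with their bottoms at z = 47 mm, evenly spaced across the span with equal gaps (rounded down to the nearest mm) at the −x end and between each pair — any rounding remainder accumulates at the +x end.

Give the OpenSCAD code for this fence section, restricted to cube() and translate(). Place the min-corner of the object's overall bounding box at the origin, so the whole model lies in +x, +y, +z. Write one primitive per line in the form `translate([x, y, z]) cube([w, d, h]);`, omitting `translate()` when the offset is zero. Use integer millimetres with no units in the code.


cube([81, 81, 1698]);
translate([2165, 0, 0]) cube([81, 81, 1698]);
translate([81, 0, 191]) cube([2084, 81, 71]);
translate([81, 0, 1464]) cube([2084, 81, 71]);
translate([174, 81, 47]) cube([87, 22, 1553]);
translate([354, 81, 47]) cube([87, 22, 1553]);
translate([534, 81, 47]) cube([87, 22, 1553]);
translate([714, 81, 47]) cube([87, 22, 1553]);
translate([894, 81, 47]) cube([87, 22, 1553]);
translate([1074, 81, 47]) cube([87, 22, 1553]);
translate([1254, 81, 47]) cube([87, 22, 1553]);
translate([1434, 81, 47]) cube([87, 22, 1553]);
translate([1614, 81, 47]) cube([87, 22, 1553]);
translate([1794, 81, 47]) cube([87, 22, 1553]);
translate([1974, 81, 47]) cube([87, 22, 1553]);


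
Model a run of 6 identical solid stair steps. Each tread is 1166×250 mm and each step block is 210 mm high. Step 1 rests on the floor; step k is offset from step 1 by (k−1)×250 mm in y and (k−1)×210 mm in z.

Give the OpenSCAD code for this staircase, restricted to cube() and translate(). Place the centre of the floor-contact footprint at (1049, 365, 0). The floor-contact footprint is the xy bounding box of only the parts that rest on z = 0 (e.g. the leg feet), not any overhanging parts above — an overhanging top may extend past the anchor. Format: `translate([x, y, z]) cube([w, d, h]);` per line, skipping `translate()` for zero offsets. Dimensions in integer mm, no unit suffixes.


translate([466, 240, 0]) cube([1166, 250, 210]);
translate([466, 490, 210]) cube([1166, 250, 210]);
translate([466, 740, 420]) cube([1166, 250, 210]);
translate([466, 990, 630]) cube([1166, 250, 210]);
translate([466, 1240, 840]) cube([1166, 250, 210]);
translate([466, 1490, 1050]) cube([1166, 250, 210]);


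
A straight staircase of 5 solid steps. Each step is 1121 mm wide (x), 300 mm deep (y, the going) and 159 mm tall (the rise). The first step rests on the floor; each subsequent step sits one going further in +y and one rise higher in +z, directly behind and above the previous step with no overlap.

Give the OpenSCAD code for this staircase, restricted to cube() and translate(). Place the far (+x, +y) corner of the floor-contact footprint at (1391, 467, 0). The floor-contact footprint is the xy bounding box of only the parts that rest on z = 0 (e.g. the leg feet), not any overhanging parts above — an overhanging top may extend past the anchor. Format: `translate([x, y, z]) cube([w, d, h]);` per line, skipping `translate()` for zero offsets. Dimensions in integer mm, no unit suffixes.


translate([270, 167, 0]) cube([1121, 300, 159]);
translate([270, 467, 159]) cube([1121, 300, 159]);
translate([270, 767, 318]) cube([1121, 300, 159]);
translate([270, 1067, 477]) cube([1121, 300, 159]);
translate([270, 1367, 636]) cube([1121, 300, 159]);


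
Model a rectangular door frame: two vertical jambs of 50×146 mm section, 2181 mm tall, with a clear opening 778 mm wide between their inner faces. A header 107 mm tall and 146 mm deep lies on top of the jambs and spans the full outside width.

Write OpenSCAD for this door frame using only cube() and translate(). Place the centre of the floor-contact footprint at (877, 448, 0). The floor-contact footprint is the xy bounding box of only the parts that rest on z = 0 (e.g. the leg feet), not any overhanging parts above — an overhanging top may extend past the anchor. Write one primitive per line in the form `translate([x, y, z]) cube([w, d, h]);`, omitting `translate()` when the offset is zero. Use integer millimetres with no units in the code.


translate([438, 375, 0]) cube([50, 146, 2181]);
translate([1266, 375, 0]) cube([50, 146, 2181]);
translate([438, 375, 2181]) cube([878, 146, 107]);


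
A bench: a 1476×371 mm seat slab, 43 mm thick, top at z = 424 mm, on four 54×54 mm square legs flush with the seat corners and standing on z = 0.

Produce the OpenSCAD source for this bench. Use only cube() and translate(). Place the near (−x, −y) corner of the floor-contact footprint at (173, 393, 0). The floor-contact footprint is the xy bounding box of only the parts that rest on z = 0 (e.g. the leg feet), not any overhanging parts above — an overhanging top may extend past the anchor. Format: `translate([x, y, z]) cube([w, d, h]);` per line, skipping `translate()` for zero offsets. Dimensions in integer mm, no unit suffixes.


translate([173, 393, 381]) cube([1476, 371, 43]);
translate([173, 393, 0]) cube([54, 54, 381]);
translate([173, 710, 0]) cube([54, 54, 381]);
translate([1595, 393, 0]) cube([54, 54, 381]);
translate([1595, 710, 0]) cube([54, 54, 381]);


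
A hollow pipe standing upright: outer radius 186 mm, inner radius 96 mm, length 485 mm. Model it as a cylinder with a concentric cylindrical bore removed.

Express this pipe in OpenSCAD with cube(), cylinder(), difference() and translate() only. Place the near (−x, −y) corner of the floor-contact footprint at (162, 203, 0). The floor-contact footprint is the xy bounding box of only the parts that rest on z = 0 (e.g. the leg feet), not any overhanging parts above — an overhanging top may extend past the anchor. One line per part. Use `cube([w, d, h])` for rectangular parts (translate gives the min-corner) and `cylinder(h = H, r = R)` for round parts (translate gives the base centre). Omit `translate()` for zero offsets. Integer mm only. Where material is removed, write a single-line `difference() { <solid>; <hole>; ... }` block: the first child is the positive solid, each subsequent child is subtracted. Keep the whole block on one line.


difference() { translate([348, 389, 0]) cylinder(h = 485, r = 186); translate([348, 389, 0]) cylinder(h = 485, r = 96); }


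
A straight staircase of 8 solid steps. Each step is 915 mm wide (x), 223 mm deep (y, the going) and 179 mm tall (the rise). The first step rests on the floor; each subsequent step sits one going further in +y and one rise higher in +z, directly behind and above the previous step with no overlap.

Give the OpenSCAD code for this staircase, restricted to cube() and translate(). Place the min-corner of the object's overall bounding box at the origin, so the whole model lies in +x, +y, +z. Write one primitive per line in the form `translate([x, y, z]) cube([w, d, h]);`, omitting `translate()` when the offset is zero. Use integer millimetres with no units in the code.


cube([915, 223, 179]);
translate([0, 223, 179]) cube([915, 223, 179]);
translate([0, 446, 358]) cube([915, 223, 179]);
translate([0, 669, 537]) cube([915, 223, 179]);
translate([0, 892, 716]) cube([915, 223, 179]);
translate([0, 1115, 895]) cube([915, 223, 179]);
translate([0, 1338, 1074]) cube([915, 223, 179]);
translate([0, 1561, 1253]) cube([915, 223, 179]);


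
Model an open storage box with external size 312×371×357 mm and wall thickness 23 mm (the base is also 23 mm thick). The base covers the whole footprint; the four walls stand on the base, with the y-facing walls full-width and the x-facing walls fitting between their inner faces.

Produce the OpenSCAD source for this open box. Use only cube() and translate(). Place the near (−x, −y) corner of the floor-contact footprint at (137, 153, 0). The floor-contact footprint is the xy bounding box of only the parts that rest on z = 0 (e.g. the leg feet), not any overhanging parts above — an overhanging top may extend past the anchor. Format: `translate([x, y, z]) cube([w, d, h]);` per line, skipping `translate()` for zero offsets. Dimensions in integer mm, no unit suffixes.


translate([137, 153, 0]) cube([312, 371, 23]);
translate([137, 153, 23]) cube([312, 23, 334]);
translate([137, 501, 23]) cube([312, 23, 334]);
translate([137, 176, 23]) cube([23, 325, 334]);
translate([426, 176, 23]) cube([23, 325, 334]);


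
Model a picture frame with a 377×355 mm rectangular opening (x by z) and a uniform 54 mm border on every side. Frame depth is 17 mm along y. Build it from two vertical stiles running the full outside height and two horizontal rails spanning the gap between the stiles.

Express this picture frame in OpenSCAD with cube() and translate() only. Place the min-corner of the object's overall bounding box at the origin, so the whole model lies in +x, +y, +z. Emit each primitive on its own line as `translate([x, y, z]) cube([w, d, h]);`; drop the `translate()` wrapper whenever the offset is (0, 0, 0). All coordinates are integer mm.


cube([54, 17, 463]);
translate([431, 0, 0]) cube([54, 17, 463]);
translate([54, 0, 0]) cube([377, 17, 54]);
translate([54, 0, 409]) cube([377, 17, 54]);


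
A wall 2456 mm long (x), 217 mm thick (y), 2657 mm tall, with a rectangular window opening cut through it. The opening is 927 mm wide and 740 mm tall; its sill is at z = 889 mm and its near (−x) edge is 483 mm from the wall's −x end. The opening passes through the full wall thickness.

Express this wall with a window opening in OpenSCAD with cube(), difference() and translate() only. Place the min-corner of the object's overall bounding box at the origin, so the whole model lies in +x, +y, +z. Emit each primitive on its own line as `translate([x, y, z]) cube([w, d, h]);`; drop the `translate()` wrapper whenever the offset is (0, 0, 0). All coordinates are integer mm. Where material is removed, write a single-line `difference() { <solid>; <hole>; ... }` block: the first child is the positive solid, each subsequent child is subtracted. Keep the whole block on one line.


difference() { cube([2456, 217, 2657]); translate([483, 0, 889]) cube([927, 217, 740]); }


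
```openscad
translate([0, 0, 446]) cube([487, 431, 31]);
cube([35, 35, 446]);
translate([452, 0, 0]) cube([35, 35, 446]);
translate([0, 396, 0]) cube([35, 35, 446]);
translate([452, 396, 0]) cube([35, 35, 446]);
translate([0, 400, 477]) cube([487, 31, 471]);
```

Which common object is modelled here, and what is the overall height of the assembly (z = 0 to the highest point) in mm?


A chair. The overall height is 948 mm.

A slab on four corner posts with a tall panel at the back — a chair. The seat slab sits at z = 446 with thickness 31, and the 471 mm backrest starts at the seat top, so the overall height is 446 + 31 + 471 = 948 mm.


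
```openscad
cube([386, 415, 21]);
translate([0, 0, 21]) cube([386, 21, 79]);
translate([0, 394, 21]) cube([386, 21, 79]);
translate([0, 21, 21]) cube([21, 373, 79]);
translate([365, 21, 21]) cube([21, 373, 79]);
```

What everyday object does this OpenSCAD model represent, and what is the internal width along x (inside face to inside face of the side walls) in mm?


An open box. The internal width is 344 mm.

A 386×415 base slab with four walls standing on it — an open box. The base is 386 mm wide and the walls are 21 mm thick, so the internal width is 386 − 2 × 21 = 344 mm.


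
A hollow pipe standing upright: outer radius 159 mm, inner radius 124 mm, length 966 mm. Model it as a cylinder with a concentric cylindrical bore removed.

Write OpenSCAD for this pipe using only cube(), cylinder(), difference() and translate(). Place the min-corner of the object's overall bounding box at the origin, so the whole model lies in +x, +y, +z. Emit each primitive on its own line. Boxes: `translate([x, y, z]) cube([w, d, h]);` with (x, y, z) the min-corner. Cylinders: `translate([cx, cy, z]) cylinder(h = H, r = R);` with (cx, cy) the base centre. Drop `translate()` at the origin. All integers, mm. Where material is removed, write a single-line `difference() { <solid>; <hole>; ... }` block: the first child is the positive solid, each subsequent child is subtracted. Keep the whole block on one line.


difference() { translate([159, 159, 0]) cylinder(h = 966, r = 159); translate([159, 159, 0]) cylinder(h = 966, r = 124); }


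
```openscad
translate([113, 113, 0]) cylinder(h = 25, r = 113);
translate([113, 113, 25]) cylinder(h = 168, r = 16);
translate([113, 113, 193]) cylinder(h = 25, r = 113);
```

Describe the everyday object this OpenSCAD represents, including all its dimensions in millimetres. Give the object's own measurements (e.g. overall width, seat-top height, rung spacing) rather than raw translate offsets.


A spool: two coaxial disc flanges of radius 113 mm and thickness 25 mm, joined by a core cylinder of radius 16 mm and height 168 mm. The lower flange rests on z = 0 and the three cylinders share a vertical axis.


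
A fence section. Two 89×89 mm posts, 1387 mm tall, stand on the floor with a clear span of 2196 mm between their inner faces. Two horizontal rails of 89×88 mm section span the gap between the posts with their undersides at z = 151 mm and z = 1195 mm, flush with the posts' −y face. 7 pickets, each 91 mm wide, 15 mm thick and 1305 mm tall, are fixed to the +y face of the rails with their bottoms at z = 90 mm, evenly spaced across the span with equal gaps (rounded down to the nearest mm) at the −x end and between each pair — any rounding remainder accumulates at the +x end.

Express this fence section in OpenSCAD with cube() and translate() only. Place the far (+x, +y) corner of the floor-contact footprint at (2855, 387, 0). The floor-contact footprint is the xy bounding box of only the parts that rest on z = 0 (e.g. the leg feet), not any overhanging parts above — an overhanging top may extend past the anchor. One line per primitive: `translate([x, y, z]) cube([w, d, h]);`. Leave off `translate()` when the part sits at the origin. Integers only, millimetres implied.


translate([481, 298, 0]) cube([89, 89, 1387]);
translate([2766, 298, 0]) cube([89, 89, 1387]);
translate([570, 298, 151]) cube([2196, 89, 88]);
translate([570, 298, 1195]) cube([2196, 89, 88]);
translate([764, 387, 90]) cube([91, 15, 1305]);
translate([1049, 387, 90]) cube([91, 15, 1305]);
translate([1334, 387, 90]) cube([91, 15, 1305]);
translate([1619, 387, 90]) cube([91, 15, 1305]);
translate([1904, 387, 90]) cube([91, 15, 1305]);
translate([2189, 387, 90]) cube([91, 15, 1305]);
translate([2474, 387, 90]) cube([91, 15, 1305]);


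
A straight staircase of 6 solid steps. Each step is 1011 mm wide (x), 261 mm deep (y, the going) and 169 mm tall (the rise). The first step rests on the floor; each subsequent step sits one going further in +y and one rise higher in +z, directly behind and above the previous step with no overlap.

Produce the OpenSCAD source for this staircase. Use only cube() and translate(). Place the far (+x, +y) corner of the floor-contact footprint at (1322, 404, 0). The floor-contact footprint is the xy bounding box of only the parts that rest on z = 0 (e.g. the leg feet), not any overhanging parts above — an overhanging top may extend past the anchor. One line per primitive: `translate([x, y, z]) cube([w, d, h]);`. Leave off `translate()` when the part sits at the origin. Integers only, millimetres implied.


translate([311, 143, 0]) cube([1011, 261, 169]);
translate([311, 404, 169]) cube([1011, 261, 169]);
translate([311, 665, 338]) cube([1011, 261, 169]);
translate([311, 926, 507]) cube([1011, 261, 169]);
translate([311, 1187, 676]) cube([1011, 261, 169]);
translate([311, 1448, 845]) cube([1011, 261, 169]);


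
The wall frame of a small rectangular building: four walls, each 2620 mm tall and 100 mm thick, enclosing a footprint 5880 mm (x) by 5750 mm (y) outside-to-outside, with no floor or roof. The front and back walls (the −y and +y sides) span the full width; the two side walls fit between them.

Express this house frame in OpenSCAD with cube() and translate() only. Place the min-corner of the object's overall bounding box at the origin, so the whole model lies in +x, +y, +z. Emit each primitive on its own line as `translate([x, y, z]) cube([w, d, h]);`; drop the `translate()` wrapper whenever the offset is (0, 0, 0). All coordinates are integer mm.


cube([5880, 100, 2620]);
translate([0, 5650, 0]) cube([5880, 100, 2620]);
translate([0, 100, 0]) cube([100, 5550, 2620]);
translate([5780, 100, 0]) cube([100, 5550, 2620]);


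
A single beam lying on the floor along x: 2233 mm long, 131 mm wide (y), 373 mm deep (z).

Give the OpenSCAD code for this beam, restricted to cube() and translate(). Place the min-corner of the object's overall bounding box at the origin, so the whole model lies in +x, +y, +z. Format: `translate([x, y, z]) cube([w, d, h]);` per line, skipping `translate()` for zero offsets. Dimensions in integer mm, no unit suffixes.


cube([2233, 131, 373]);


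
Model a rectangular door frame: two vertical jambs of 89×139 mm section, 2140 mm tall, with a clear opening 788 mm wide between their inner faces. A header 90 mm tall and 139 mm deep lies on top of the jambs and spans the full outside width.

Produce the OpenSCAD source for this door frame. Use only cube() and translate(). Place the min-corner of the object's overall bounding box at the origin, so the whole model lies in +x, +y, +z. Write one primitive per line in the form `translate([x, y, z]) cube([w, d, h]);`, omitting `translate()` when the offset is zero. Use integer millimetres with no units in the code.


cube([89, 139, 2140]);
translate([877, 0, 0]) cube([89, 139, 2140]);
translate([0, 0, 2140]) cube([966, 139, 90]);


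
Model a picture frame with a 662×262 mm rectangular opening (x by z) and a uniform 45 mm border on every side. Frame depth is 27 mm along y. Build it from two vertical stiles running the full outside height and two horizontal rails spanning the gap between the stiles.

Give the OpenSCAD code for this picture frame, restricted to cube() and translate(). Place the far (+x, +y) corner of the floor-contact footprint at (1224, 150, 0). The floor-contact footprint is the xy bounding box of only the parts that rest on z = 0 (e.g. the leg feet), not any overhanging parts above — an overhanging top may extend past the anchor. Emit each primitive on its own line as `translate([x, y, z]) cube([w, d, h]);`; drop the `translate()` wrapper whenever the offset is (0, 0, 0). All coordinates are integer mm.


translate([472, 123, 0]) cube([45, 27, 352]);
translate([1179, 123, 0]) cube([45, 27, 352]);
translate([517, 123, 0]) cube([662, 27, 45]);
translate([517, 123, 307]) cube([662, 27, 45]);
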